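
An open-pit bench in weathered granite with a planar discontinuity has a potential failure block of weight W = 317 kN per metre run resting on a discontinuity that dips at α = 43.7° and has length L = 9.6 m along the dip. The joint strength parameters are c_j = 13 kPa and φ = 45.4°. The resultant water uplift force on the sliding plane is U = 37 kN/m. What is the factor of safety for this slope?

FS = 1.46

Resolving the block weight along and normal to the plane and applying the Mohr–Coulomb strength on the joint:
N' = W cosα − U = 317·cos43.7° − 37 = 192.2 kN/m
Driving force T = W sinα = 317·sin43.7° = 219.0 kN/m
Resisting force R = c_j·L + N'·tanφ = 13·9.6 + 192.2·tan45.4° = 124.8 + 194.9 = 319.7 kN/m
FS = R / T = 319.7 / 219.0 = 1.460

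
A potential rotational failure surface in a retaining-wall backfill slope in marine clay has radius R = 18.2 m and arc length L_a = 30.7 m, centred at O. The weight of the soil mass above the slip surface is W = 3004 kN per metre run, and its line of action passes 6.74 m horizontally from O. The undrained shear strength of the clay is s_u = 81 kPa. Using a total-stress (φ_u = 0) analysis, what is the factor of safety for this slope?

FS = 2.24

Taking moments about the centre O, the resisting moment is provided by the undrained shear strength acting along the arc:
M_R = s_u·L_a·R = 81·30.70·18.2 = 45257.9 kN·m/m
M_D = W·d = 3004·6.74 = 20247.0 kN·m/m
FS = M_R / M_D = 45257.9 / 20247.0 = 2.235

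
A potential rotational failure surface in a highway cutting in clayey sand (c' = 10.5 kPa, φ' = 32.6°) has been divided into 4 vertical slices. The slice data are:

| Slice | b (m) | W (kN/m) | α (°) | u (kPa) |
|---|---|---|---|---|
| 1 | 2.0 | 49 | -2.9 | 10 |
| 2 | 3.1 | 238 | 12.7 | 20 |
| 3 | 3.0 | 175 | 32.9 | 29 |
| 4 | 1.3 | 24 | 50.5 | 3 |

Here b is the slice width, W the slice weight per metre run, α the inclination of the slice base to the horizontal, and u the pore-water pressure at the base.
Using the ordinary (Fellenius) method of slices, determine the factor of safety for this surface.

Ordinary method of slices: FS = Σ[c'·Δl_i + (W_i cosα_i − u_i·Δl_i)·tanφ'] / Σ W_i sinα_i, with Δl_i = b_i / cosα_i.
Slice 1: Δl = 2.0/cos(-2.9°) = 2.003 m; N'_1 = 49·cos(-2.9°) − 10·2.003 = 28.9; c'Δl = 21.03; W sinα = -2.5
Slice 2: Δl = 3.1/cos12.7° = 3.178 m; N'_2 = 238·cos12.7° − 20·3.178 = 168.6; c'Δl = 33.37; W sinα = 52.3
Slice 3: Δl = 3.0/cos32.9° = 3.573 m; N'_3 = 175·cos32.9° − 29·3.573 = 43.3; c'Δl = 37.52; W sinα = 95.1
Slice 4: Δl = 1.3/cos50.5° = 2.044 m; N'_4 = 24·cos50.5° − 3·2.044 = 9.1; c'Δl = 21.46; W sinα = 18.5
Σc'Δl = 113.4 kN/m; ΣN' = 250.0 kN/m; ΣW sinα = 163.4 kN/m
Resisting = 113.4 + 250.0·tan32.6° = 113.4 + 159.9 = 273.2 kN/m
FS = 273.2 / 163.4 = 1.672

FS = 1.67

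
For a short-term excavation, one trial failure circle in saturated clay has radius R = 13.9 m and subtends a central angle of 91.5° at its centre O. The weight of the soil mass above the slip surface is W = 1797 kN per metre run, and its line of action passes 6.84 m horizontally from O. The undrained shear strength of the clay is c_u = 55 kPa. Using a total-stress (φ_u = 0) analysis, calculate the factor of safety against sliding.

FS = 1.38

Taking moments about the centre O, the resisting moment is provided by the undrained shear strength acting along the arc:
Arc length L_a = R·θ = 13.9·(91.5°·π/180) = 13.9·1.5970 = 22.20 m
M_R = c_u·L_a·R = 55·22.20·13.9 = 16970.3 kN·m/m
M_D = W·d = 1797·6.84 = 12291.5 kN·m/m
FS = M_R / M_D = 16970.3 / 12291.5 = 1.381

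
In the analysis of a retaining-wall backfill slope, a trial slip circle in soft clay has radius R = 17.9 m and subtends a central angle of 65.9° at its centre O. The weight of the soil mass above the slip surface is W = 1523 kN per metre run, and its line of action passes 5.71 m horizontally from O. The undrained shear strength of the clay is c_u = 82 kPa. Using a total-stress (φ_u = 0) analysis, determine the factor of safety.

FS = 3.47

Taking moments about the centre O, the resisting moment is provided by the undrained shear strength acting along the arc:
Arc length L_a = R·θ = 17.9·(65.9°·π/180) = 17.9·1.1502 = 20.59 m
M_R = c_u·L_a·R = 82·20.59·17.9 = 30219.2 kN·m/m
M_D = W·d = 1523·5.71 = 8696.3 kN·m/m
FS = M_R / M_D = 30219.2 / 8696.3 = 3.475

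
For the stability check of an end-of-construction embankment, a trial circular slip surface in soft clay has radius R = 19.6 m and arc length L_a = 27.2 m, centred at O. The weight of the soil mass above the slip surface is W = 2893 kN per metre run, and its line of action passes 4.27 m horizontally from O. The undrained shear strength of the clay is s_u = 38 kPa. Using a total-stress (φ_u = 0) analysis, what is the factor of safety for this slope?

FS = 1.64

Taking moments about the centre O, the resisting moment is provided by the undrained shear strength acting along the arc:
M_R = s_u·L_a·R = 38·27.20·19.6 = 20258.6 kN·m/m
M_D = W·d = 2893·4.27 = 12353.1 kN·m/m
FS = M_R / M_D = 20258.6 / 12353.1 = 1.640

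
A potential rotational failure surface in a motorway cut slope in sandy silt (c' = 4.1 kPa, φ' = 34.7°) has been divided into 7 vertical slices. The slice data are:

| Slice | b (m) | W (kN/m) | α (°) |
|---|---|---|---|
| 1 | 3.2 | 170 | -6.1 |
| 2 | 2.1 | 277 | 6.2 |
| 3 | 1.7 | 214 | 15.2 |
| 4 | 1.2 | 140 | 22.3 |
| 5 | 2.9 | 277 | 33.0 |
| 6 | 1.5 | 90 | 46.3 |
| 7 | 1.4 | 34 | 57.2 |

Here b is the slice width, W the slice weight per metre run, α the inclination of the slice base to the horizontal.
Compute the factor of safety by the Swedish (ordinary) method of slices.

FS = 2.26

Ordinary method of slices: FS = Σ[c'·Δl_i + (W_i cosα_i)·tanφ'] / Σ W_i sinα_i, with Δl_i = b_i / cosα_i.
Slice 1: Δl = 3.2/cos(-6.1°) = 3.218 m; N'_1 = 170·cos(-6.1°) = 169.0; c'Δl = 13.19; W sinα = -18.1
Slice 2: Δl = 2.1/cos6.2° = 2.112 m; N'_2 = 277·cos6.2° = 275.4; c'Δl = 8.66; W sinα = 29.9
Slice 3: Δl = 1.7/cos15.2° = 1.762 m; N'_3 = 214·cos15.2° = 206.5; c'Δl = 7.22; W sinα = 56.1
Slice 4: Δl = 1.2/cos22.3° = 1.297 m; N'_4 = 140·cos22.3° = 129.5; c'Δl = 5.32; W sinα = 53.1
Slice 5: Δl = 2.9/cos33.0° = 3.458 m; N'_5 = 277·cos33.0° = 232.3; c'Δl = 14.18; W sinα = 150.9
Slice 6: Δl = 1.5/cos46.3° = 2.171 m; N'_6 = 90·cos46.3° = 62.2; c'Δl = 8.90; W sinα = 65.1
Slice 7: Δl = 1.4/cos57.2° = 2.584 m; N'_7 = 34·cos57.2° = 18.4; c'Δl = 10.60; W sinα = 28.6
Σc'Δl = 68.1 kN/m; ΣN' = 1093.4 kN/m; ΣW sinα = 365.6 kN/m
Resisting = 68.1 + 1093.4·tan34.7° = 68.1 + 757.1 = 825.2 kN/m
FS = 825.2 / 365.6 = 2.257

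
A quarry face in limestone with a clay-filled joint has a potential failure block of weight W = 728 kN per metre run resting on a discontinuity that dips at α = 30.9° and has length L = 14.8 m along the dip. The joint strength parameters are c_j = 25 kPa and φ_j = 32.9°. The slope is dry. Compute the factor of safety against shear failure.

Resolving the block weight along and normal to the plane and applying the Mohr–Coulomb strength on the joint:
N' = W cosα = 728·cos30.9° = 624.7 kN/m
Driving force T = W sinα = 728·sin30.9° = 373.9 kN/m
Resisting force R = c_j·L + N'·tanφ_j = 25·14.8 + 624.7·tan32.9° = 370.0 + 404.1 = 774.1 kN/m
FS = R / T = 774.1 / 373.9 = 2.071

FS = 2.07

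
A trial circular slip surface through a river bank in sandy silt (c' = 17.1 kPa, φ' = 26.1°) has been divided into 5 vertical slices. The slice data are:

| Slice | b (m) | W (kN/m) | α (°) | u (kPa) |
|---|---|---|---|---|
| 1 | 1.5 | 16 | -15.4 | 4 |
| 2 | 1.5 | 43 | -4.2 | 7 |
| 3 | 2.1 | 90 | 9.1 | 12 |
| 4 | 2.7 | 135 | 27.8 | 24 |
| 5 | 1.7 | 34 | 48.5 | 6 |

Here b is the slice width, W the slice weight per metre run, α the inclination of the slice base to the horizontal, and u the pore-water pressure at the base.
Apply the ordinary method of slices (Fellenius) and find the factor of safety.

Ordinary method of slices: FS = Σ[c'·Δl_i + (W_i cosα_i − u_i·Δl_i)·tanφ'] / Σ W_i sinα_i, with Δl_i = b_i / cosα_i.
Slice 1: Δl = 1.5/cos(-15.4°) = 1.556 m; N'_1 = 16·cos(-15.4°) − 4·1.556 = 9.2; c'Δl = 26.61; W sinα = -4.2
Slice 2: Δl = 1.5/cos(-4.2°) = 1.504 m; N'_2 = 43·cos(-4.2°) − 7·1.504 = 32.4; c'Δl = 25.72; W sinα = -3.1
Slice 3: Δl = 2.1/cos9.1° = 2.127 m; N'_3 = 90·cos9.1° − 12·2.127 = 63.3; c'Δl = 36.37; W sinα = 14.2
Slice 4: Δl = 2.7/cos27.8° = 3.052 m; N'_4 = 135·cos27.8° − 24·3.052 = 46.2; c'Δl = 52.19; W sinα = 63.0
Slice 5: Δl = 1.7/cos48.5° = 2.566 m; N'_5 = 34·cos48.5° − 6·2.566 = 7.1; c'Δl = 43.87; W sinα = 25.5
Σc'Δl = 184.8 kN/m; ΣN' = 158.2 kN/m; ΣW sinα = 95.3 kN/m
Resisting = 184.8 + 158.2·tan26.1° = 184.8 + 77.5 = 262.3 kN/m
FS = 262.3 / 95.3 = 2.753

FS = 2.75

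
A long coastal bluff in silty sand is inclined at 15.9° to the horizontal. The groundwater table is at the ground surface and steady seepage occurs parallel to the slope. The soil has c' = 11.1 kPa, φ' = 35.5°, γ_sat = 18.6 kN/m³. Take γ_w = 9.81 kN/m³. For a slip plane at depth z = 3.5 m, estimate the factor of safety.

With seepage parallel to the slope and the water table at the surface, the effective normal stress on the slip plane uses the buoyant unit weight γ' = γ_sat − γ_w while the driving shear stress uses γ_sat:
FS = [c' + γ' z cos²β tanφ'] / [γ_sat z sinβ cosβ]
γ' = 18.6 − 9.81 = 8.79 kN/m³
Numerator = 11.1 + 8.79·3.5·cos²15.9°·tan35.5° = 11.1 + 8.79·3.5·0.9249·0.7133 = 31.397 kPa
Denominator = 18.6·3.5·sin15.9°·cos15.9° = 18.6·3.5·0.2740·0.9617 = 17.152 kPa
FS = 31.397 / 17.152 = 1.830

FS = 1.83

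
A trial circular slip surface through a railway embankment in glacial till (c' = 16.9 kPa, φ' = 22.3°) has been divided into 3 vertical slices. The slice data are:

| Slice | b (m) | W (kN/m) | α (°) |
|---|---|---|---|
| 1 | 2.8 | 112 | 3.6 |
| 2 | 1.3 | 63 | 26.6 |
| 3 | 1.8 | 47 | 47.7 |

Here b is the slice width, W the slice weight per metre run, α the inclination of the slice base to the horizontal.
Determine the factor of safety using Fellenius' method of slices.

FS = 2.84

Ordinary method of slices: FS = Σ[c'·Δl_i + (W_i cosα_i)·tanφ'] / Σ W_i sinα_i, with Δl_i = b_i / cosα_i.
Slice 1: Δl = 2.8/cos3.6° = 2.806 m; N'_1 = 112·cos3.6° = 111.8; c'Δl = 47.41; W sinα = 7.0
Slice 2: Δl = 1.3/cos26.6° = 1.454 m; N'_2 = 63·cos26.6° = 56.3; c'Δl = 24.57; W sinα = 28.2
Slice 3: Δl = 1.8/cos47.7° = 2.675 m; N'_3 = 47·cos47.7° = 31.6; c'Δl = 45.20; W sinα = 34.8
Σc'Δl = 117.2 kN/m; ΣN' = 199.7 kN/m; ΣW sinα = 70.0 kN/m
Resisting = 117.2 + 199.7·tan22.3° = 117.2 + 81.9 = 199.1 kN/m
FS = 199.1 / 70.0 = 2.844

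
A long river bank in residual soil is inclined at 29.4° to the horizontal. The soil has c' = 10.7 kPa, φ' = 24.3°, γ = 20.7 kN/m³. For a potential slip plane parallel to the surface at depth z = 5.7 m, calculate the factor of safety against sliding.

FS = 1.01

For an infinite slope with a slip plane parallel to the surface (no pore pressure): FS = [c' + γz cos²β tanφ'] / [γz sinβ cosβ].
γz = 20.7·5.7 = 117.99 kN/m²
Numerator = 10.7 + 117.99·cos²29.4°·tan24.3° = 10.7 + 117.99·0.7590·0.4515 = 51.136 kPa
Denominator = 117.99·sin29.4°·cos29.4° = 117.99·0.4909·0.8712 = 50.462 kPa
FS = 51.136 / 50.462 = 1.013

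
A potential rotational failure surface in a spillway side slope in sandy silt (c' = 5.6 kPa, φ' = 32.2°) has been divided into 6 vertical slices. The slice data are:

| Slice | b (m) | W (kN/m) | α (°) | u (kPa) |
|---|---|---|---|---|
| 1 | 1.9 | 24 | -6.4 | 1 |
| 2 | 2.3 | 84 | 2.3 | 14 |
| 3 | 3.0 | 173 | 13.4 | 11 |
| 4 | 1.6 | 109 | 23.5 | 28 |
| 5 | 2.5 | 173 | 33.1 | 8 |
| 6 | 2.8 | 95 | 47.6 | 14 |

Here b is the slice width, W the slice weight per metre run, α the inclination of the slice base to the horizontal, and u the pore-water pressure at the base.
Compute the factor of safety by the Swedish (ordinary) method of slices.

Ordinary method of slices: FS = Σ[c'·Δl_i + (W_i cosα_i − u_i·Δl_i)·tanφ'] / Σ W_i sinα_i, with Δl_i = b_i / cosα_i.
Slice 1: Δl = 1.9/cos(-6.4°) = 1.912 m; N'_1 = 24·cos(-6.4°) − 1·1.912 = 21.9; c'Δl = 10.71; W sinα = -2.7
Slice 2: Δl = 2.3/cos2.3° = 2.302 m; N'_2 = 84·cos2.3° − 14·2.302 = 51.7; c'Δl = 12.89; W sinα = 3.4
Slice 3: Δl = 3.0/cos13.4° = 3.084 m; N'_3 = 173·cos13.4° − 11·3.084 = 134.4; c'Δl = 17.27; W sinα = 40.1
Slice 4: Δl = 1.6/cos23.5° = 1.745 m; N'_4 = 109·cos23.5° − 28·1.745 = 51.1; c'Δl = 9.77; W sinα = 43.5
Slice 5: Δl = 2.5/cos33.1° = 2.984 m; N'_5 = 173·cos33.1° − 8·2.984 = 121.1; c'Δl = 16.71; W sinα = 94.5
Slice 6: Δl = 2.8/cos47.6° = 4.152 m; N'_6 = 95·cos47.6° − 14·4.152 = 5.9; c'Δl = 23.25; W sinα = 70.2
Σc'Δl = 90.6 kN/m; ΣN' = 386.1 kN/m; ΣW sinα = 248.9 kN/m
Resisting = 90.6 + 386.1·tan32.2° = 90.6 + 243.1 = 333.7 kN/m
FS = 333.7 / 248.9 = 1.341

FS = 1.34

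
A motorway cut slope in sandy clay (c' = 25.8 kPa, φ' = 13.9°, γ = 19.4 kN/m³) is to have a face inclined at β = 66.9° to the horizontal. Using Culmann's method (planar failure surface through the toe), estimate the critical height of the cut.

Culmann's analysis gives the critical failure plane at α_cr = (β + φ')/2 = (66.9 + 13.9)/2 = 40.4°, and the critical height
H_c = (4c'/γ) · sinβ cosφ' / [1 − cos(β − φ')]
    = (4·25.8/19.4) · sin66.9°·cos13.9° / [1 − cos(53.0°)]
    = 5.320 · 0.9198·0.9707 / [1 − 0.6018]
    = 5.320 · 0.8929 / 0.3982
    = 11.93 m

H_c = 11.93 m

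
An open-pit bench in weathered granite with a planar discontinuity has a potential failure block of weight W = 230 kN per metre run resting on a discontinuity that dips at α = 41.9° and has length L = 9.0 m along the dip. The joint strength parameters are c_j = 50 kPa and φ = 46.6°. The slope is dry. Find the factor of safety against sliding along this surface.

Resolving the block weight along and normal to the plane and applying the Mohr–Coulomb strength on the joint:
N' = W cosα = 230·cos41.9° = 171.2 kN/m
Driving force T = W sinα = 230·sin41.9° = 153.6 kN/m
Resisting force R = c_j·L + N'·tanφ = 50·9.0 + 171.2·tan46.6° = 450.0 + 181.0 = 631.0 kN/m
FS = R / T = 631.0 / 153.6 = 4.108

FS = 4.11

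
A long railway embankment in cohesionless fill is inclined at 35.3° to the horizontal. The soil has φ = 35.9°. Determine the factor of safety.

FS = 1.02

For a dry cohesionless infinite slope the factor of safety is FS = tanφ / tanβ.
FS = tan35.9° / tan35.3° = 0.7239 / 0.7080 = 1.022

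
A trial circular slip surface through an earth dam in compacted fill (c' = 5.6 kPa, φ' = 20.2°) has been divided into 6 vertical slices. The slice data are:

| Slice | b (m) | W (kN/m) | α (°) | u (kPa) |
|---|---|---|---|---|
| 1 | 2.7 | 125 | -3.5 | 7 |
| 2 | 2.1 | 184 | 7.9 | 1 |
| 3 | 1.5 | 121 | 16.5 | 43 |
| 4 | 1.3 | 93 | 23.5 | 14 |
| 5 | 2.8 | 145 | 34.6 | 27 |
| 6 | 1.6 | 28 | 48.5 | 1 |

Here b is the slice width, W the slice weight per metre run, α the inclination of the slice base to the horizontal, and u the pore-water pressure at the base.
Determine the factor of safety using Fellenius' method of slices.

FS = 1.25

Ordinary method of slices: FS = Σ[c'·Δl_i + (W_i cosα_i − u_i·Δl_i)·tanφ'] / Σ W_i sinα_i, with Δl_i = b_i / cosα_i.
Slice 1: Δl = 2.7/cos(-3.5°) = 2.705 m; N'_1 = 125·cos(-3.5°) − 7·2.705 = 105.8; c'Δl = 15.15; W sinα = -7.6
Slice 2: Δl = 2.1/cos7.9° = 2.120 m; N'_2 = 184·cos7.9° − 1·2.120 = 180.1; c'Δl = 11.87; W sinα = 25.3
Slice 3: Δl = 1.5/cos16.5° = 1.564 m; N'_3 = 121·cos16.5° − 43·1.564 = 48.7; c'Δl = 8.76; W sinα = 34.4
Slice 4: Δl = 1.3/cos23.5° = 1.418 m; N'_4 = 93·cos23.5° − 14·1.418 = 65.4; c'Δl = 7.94; W sinα = 37.1
Slice 5: Δl = 2.8/cos34.6° = 3.402 m; N'_5 = 145·cos34.6° − 27·3.402 = 27.5; c'Δl = 19.05; W sinα = 82.3
Slice 6: Δl = 1.6/cos48.5° = 2.415 m; N'_6 = 28·cos48.5° − 1·2.415 = 16.1; c'Δl = 13.52; W sinα = 21.0
Σc'Δl = 76.3 kN/m; ΣN' = 443.8 kN/m; ΣW sinα = 192.4 kN/m
Resisting = 76.3 + 443.8·tan20.2° = 76.3 + 163.3 = 239.6 kN/m
FS = 239.6 / 192.4 = 1.245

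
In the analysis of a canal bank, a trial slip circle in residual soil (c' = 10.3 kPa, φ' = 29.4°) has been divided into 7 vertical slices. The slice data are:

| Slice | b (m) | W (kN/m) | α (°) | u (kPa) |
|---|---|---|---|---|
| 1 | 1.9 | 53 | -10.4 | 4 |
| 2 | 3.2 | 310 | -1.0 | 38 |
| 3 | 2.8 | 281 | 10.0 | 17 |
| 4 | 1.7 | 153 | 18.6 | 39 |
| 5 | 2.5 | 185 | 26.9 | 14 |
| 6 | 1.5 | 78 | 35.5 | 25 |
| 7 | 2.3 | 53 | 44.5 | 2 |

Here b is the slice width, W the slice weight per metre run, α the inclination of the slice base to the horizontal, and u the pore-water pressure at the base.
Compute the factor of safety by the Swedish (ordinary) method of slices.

FS = 2.34

Ordinary method of slices: FS = Σ[c'·Δl_i + (W_i cosα_i − u_i·Δl_i)·tanφ'] / Σ W_i sinα_i, with Δl_i = b_i / cosα_i.
Slice 1: Δl = 1.9/cos(-10.4°) = 1.932 m; N'_1 = 53·cos(-10.4°) − 4·1.932 = 44.4; c'Δl = 19.90; W sinα = -9.6
Slice 2: Δl = 3.2/cos(-1.0°) = 3.200 m; N'_2 = 310·cos(-1.0°) − 38·3.200 = 188.3; c'Δl = 32.97; W sinα = -5.4
Slice 3: Δl = 2.8/cos10.0° = 2.843 m; N'_3 = 281·cos10.0° − 17·2.843 = 228.4; c'Δl = 29.28; W sinα = 48.8
Slice 4: Δl = 1.7/cos18.6° = 1.794 m; N'_4 = 153·cos18.6° − 39·1.794 = 75.1; c'Δl = 18.47; W sinα = 48.8
Slice 5: Δl = 2.5/cos26.9° = 2.803 m; N'_5 = 185·cos26.9° − 14·2.803 = 125.7; c'Δl = 28.87; W sinα = 83.7
Slice 6: Δl = 1.5/cos35.5° = 1.842 m; N'_6 = 78·cos35.5° − 25·1.842 = 17.4; c'Δl = 18.98; W sinα = 45.3
Slice 7: Δl = 2.3/cos44.5° = 3.225 m; N'_7 = 53·cos44.5° − 2·3.225 = 31.4; c'Δl = 33.21; W sinα = 37.1
Σc'Δl = 181.7 kN/m; ΣN' = 710.7 kN/m; ΣW sinα = 248.8 kN/m
Resisting = 181.7 + 710.7·tan29.4° = 181.7 + 400.5 = 582.2 kN/m
FS = 582.2 / 248.8 = 2.340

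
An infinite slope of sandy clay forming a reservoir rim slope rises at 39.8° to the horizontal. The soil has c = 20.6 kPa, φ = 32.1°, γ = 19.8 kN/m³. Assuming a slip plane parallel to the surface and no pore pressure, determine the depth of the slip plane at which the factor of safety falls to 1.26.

Setting FS = 1.26 in FS = [c + γz cos²β tanφ] / [γz sinβ cosβ] and solving for z:
z = c / [γ cosβ (FS·sinβ − cosβ·tanφ)]
  = 20.6 / [19.8·cos39.8°·(1.26·sin39.8° − cos39.8°·tan32.1°)]
  = 20.6 / [19.8·0.7683·(1.26·0.6401 − 0.7683·0.6273)]
  = 20.6 / 4.9377 = 4.172 m

z = 4.17 m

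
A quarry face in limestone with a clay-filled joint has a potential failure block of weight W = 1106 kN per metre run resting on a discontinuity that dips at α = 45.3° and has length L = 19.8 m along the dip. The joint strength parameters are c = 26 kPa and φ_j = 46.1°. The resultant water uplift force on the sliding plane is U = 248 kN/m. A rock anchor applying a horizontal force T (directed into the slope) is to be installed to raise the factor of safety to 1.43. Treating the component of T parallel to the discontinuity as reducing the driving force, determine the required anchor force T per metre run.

Resolving forces along and normal to the sliding plane, with the horizontal anchor force T adding T·sinα to the effective normal force and T·cosα acting up the plane against the driving force:
FS = [cL + (W cosα − U + T sinα) tanφ_j] / [W sinα − T cosα]
Without the anchor: N' = 530.0 kN/m, driving T_d = 786.1 kN/m, resisting R = 26·19.8 + 530.0·tan46.1° = 1065.5 kN/m, FS = 1.36.
Setting FS = 1.43 and solving for T:
1.43·(786.1 − T cos45.3°) = 1065.5 + T sin45.3°·tan46.1°
T·(sin45.3°·tan46.1° + 1.43·cos45.3°) = 1.43·786.1 − 1065.5
T·(0.7108·1.0392 + 1.43·0.7034) = 1124.2 − 1065.5 = 58.7
T·1.7445 = 58.7
T = 33.6 kN/m

T = 34 kN/m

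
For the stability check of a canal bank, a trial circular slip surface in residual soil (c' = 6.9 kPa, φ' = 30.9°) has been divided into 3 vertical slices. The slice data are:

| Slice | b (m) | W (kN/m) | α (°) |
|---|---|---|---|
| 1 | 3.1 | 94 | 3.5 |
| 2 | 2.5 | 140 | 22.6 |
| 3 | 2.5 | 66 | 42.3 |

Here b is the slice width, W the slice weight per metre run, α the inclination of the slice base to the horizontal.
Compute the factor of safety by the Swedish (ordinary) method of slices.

FS = 2.18

Ordinary method of slices: FS = Σ[c'·Δl_i + (W_i cosα_i)·tanφ'] / Σ W_i sinα_i, with Δl_i = b_i / cosα_i.
Slice 1: Δl = 3.1/cos3.5° = 3.106 m; N'_1 = 94·cos3.5° = 93.8; c'Δl = 21.43; W sinα = 5.7
Slice 2: Δl = 2.5/cos22.6° = 2.708 m; N'_2 = 140·cos22.6° = 129.2; c'Δl = 18.68; W sinα = 53.8
Slice 3: Δl = 2.5/cos42.3° = 3.380 m; N'_3 = 66·cos42.3° = 48.8; c'Δl = 23.32; W sinα = 44.4
Σc'Δl = 63.4 kN/m; ΣN' = 271.9 kN/m; ΣW sinα = 104.0 kN/m
Resisting = 63.4 + 271.9·tan30.9° = 63.4 + 162.7 = 226.2 kN/m
FS = 226.2 / 104.0 = 2.175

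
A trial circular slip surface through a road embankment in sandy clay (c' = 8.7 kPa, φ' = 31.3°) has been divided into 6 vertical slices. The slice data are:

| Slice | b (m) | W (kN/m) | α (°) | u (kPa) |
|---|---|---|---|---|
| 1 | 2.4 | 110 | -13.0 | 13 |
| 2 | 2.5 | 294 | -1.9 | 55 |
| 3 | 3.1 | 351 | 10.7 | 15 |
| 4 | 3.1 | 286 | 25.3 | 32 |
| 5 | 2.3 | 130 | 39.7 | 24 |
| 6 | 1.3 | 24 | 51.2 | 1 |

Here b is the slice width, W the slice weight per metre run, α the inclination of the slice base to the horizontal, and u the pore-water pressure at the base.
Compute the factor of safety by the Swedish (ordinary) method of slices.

Ordinary method of slices: FS = Σ[c'·Δl_i + (W_i cosα_i − u_i·Δl_i)·tanφ'] / Σ W_i sinα_i, with Δl_i = b_i / cosα_i.
Slice 1: Δl = 2.4/cos(-13.0°) = 2.463 m; N'_1 = 110·cos(-13.0°) − 13·2.463 = 75.2; c'Δl = 21.43; W sinα = -24.7
Slice 2: Δl = 2.5/cos(-1.9°) = 2.501 m; N'_2 = 294·cos(-1.9°) − 55·2.501 = 156.3; c'Δl = 21.76; W sinα = -9.7
Slice 3: Δl = 3.1/cos10.7° = 3.155 m; N'_3 = 351·cos10.7° − 15·3.155 = 297.6; c'Δl = 27.45; W sinα = 65.2
Slice 4: Δl = 3.1/cos25.3° = 3.429 m; N'_4 = 286·cos25.3° − 32·3.429 = 148.8; c'Δl = 29.83; W sinα = 122.2
Slice 5: Δl = 2.3/cos39.7° = 2.989 m; N'_5 = 130·cos39.7° − 24·2.989 = 28.3; c'Δl = 26.01; W sinα = 83.0
Slice 6: Δl = 1.3/cos51.2° = 2.075 m; N'_6 = 24·cos51.2° − 1·2.075 = 13.0; c'Δl = 18.05; W sinα = 18.7
Σc'Δl = 144.5 kN/m; ΣN' = 719.1 kN/m; ΣW sinα = 254.6 kN/m
Resisting = 144.5 + 719.1·tan31.3° = 144.5 + 437.2 = 581.7 kN/m
FS = 581.7 / 254.6 = 2.284

FS = 2.28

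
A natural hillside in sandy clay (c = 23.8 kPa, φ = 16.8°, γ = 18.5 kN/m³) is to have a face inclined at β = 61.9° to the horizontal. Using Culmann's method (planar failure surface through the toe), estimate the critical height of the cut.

H_c = 14.77 m

Culmann's analysis gives the critical failure plane at α_cr = (β + φ)/2 = (61.9 + 16.8)/2 = 39.4°, and the critical height
H_c = (4c/γ) · sinβ cosφ / [1 − cos(β − φ)]
    = (4·23.8/18.5) · sin61.9°·cos16.8° / [1 − cos(45.1°)]
    = 5.146 · 0.8821·0.9573 / [1 − 0.7059]
    = 5.146 · 0.8445 / 0.2941
    = 14.77 m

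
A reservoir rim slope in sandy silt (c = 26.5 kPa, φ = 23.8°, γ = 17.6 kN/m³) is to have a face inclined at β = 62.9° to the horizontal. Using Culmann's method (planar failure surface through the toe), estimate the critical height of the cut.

Culmann's analysis gives the critical failure plane at α_cr = (β + φ)/2 = (62.9 + 23.8)/2 = 43.4°, and the critical height
H_c = (4c/γ) · sinβ cosφ / [1 − cos(β − φ)]
    = (4·26.5/17.6) · sin62.9°·cos23.8° / [1 − cos(39.1°)]
    = 6.023 · 0.8902·0.9150 / [1 − 0.7760]
    = 6.023 · 0.8145 / 0.2240
    = 21.90 m

H_c = 21.90 m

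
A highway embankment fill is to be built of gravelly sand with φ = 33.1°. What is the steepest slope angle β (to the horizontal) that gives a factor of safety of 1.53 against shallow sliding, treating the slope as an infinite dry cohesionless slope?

For an infinite dry cohesionless slope FS = tanφ/tanβ, so tanβ = tanφ / FS.
tanβ = tan33.1° / 1.53 = 0.6519 / 1.53 = 0.4261
β = arctan(0.4261) = 23.08°

β = 23.1°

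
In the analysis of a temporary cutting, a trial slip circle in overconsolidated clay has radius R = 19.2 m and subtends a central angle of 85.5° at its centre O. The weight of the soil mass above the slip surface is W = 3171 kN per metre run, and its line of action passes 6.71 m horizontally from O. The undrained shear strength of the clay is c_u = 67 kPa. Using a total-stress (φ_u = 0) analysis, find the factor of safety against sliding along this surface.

Taking moments about the centre O, the resisting moment is provided by the undrained shear strength acting along the arc:
Arc length L_a = R·θ = 19.2·(85.5°·π/180) = 19.2·1.4923 = 28.65 m
M_R = c_u·L_a·R = 67·28.65·19.2 = 36857.1 kN·m/m
M_D = W·d = 3171·6.71 = 21277.4 kN·m/m
FS = M_R / M_D = 36857.1 / 21277.4 = 1.732

FS = 1.73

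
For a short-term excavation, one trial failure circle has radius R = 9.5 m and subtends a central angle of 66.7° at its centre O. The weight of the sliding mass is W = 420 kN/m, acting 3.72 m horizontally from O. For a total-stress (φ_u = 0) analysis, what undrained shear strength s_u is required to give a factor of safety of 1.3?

s_u = 19.3 kPa

FS = s_u·L_a·R / (W·d), so s_u = FS·W·d / (L_a·R).
Arc length L_a = R·θ = 9.5·(66.7°·π/180) = 9.5·1.1641 = 11.06 m
s_u = 1.3·420·3.72 / (11.06·9.5) = 2031.1 / 105.06 = 19.33 kPa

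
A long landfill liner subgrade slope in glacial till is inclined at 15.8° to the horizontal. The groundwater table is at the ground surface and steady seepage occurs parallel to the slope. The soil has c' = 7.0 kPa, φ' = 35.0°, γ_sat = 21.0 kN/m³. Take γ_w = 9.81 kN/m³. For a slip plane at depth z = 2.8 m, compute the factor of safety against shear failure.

FS = 1.77

With seepage parallel to the slope and the water table at the surface, the effective normal stress on the slip plane uses the buoyant unit weight γ' = γ_sat − γ_w while the driving shear stress uses γ_sat:
FS = [c' + γ' z cos²β tanφ'] / [γ_sat z sinβ cosβ]
γ' = 21.0 − 9.81 = 11.19 kN/m³
Numerator = 7.0 + 11.19·2.8·cos²15.8°·tan35.0° = 7.0 + 11.19·2.8·0.9259·0.7002 = 27.312 kPa
Denominator = 21.0·2.8·sin15.8°·cos15.8° = 21.0·2.8·0.2723·0.9622 = 15.405 kPa
FS = 27.312 / 15.405 = 1.773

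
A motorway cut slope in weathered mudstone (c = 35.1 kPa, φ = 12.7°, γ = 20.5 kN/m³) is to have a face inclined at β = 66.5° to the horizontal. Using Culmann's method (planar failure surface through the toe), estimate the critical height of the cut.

H_c = 14.97 m

Culmann's analysis gives the critical failure plane at α_cr = (β + φ)/2 = (66.5 + 12.7)/2 = 39.6°, and the critical height
H_c = (4c/γ) · sinβ cosφ / [1 − cos(β − φ)]
    = (4·35.1/20.5) · sin66.5°·cos12.7° / [1 − cos(53.8°)]
    = 6.849 · 0.9171·0.9755 / [1 − 0.5906]
    = 6.849 · 0.8946 / 0.4094
    = 14.97 m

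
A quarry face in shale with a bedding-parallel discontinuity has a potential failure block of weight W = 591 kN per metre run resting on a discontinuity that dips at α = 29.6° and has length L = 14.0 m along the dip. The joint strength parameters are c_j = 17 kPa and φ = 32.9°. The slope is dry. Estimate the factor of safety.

FS = 1.95

Resolving the block weight along and normal to the plane and applying the Mohr–Coulomb strength on the joint:
N' = W cosα = 591·cos29.6° = 513.9 kN/m
Driving force T = W sinα = 591·sin29.6° = 291.9 kN/m
Resisting force R = c_j·L + N'·tanφ = 17·14.0 + 513.9·tan32.9° = 238.0 + 332.4 = 570.4 kN/m
FS = R / T = 570.4 / 291.9 = 1.954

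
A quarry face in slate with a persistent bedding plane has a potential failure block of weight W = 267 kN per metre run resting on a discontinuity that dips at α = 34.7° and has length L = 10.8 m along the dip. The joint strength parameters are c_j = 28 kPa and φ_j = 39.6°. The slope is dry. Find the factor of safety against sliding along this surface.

FS = 3.18

Resolving the block weight along and normal to the plane and applying the Mohr–Coulomb strength on the joint:
N' = W cosα = 267·cos34.7° = 219.5 kN/m
Driving force T = W sinα = 267·sin34.7° = 152.0 kN/m
Resisting force R = c_j·L + N'·tanφ_j = 28·10.8 + 219.5·tan39.6° = 302.4 + 181.6 = 484.0 kN/m
FS = R / T = 484.0 / 152.0 = 3.184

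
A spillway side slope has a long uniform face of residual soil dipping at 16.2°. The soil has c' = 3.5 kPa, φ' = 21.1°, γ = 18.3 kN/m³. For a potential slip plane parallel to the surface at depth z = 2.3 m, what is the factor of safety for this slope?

For an infinite slope with a slip plane parallel to the surface (no pore pressure): FS = [c' + γz cos²β tanφ'] / [γz sinβ cosβ].
γz = 18.3·2.3 = 42.09 kN/m²
Numerator = 3.5 + 42.09·cos²16.2°·tan21.1° = 3.5 + 42.09·0.9222·0.3859 = 18.477 kPa
Denominator = 42.09·sin16.2°·cos16.2° = 42.09·0.2790·0.9603 = 11.276 kPa
FS = 18.477 / 11.276 = 1.639

FS = 1.64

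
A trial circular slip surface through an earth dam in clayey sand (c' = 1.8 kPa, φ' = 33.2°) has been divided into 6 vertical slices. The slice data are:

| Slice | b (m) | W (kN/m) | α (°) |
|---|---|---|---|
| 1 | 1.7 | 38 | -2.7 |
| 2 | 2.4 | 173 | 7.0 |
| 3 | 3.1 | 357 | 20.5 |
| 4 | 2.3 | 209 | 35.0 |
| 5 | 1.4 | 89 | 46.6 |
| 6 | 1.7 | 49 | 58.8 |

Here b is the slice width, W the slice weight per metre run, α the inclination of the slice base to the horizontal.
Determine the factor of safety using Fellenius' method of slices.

FS = 1.49

Ordinary method of slices: FS = Σ[c'·Δl_i + (W_i cosα_i)·tanφ'] / Σ W_i sinα_i, with Δl_i = b_i / cosα_i.
Slice 1: Δl = 1.7/cos(-2.7°) = 1.702 m; N'_1 = 38·cos(-2.7°) = 38.0; c'Δl = 3.06; W sinα = -1.8
Slice 2: Δl = 2.4/cos7.0° = 2.418 m; N'_2 = 173·cos7.0° = 171.7; c'Δl = 4.35; W sinα = 21.1
Slice 3: Δl = 3.1/cos20.5° = 3.310 m; N'_3 = 357·cos20.5° = 334.4; c'Δl = 5.96; W sinα = 125.0
Slice 4: Δl = 2.3/cos35.0° = 2.808 m; N'_4 = 209·cos35.0° = 171.2; c'Δl = 5.05; W sinα = 119.9
Slice 5: Δl = 1.4/cos46.6° = 2.038 m; N'_5 = 89·cos46.6° = 61.2; c'Δl = 3.67; W sinα = 64.7
Slice 6: Δl = 1.7/cos58.8° = 3.282 m; N'_6 = 49·cos58.8° = 25.4; c'Δl = 5.91; W sinα = 41.9
Σc'Δl = 28.0 kN/m; ΣN' = 801.8 kN/m; ΣW sinα = 370.8 kN/m
Resisting = 28.0 + 801.8·tan33.2° = 28.0 + 524.7 = 552.7 kN/m
FS = 552.7 / 370.8 = 1.491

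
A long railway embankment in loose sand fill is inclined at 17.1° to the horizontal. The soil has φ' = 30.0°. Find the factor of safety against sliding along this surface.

For a dry cohesionless infinite slope the factor of safety is FS = tanφ' / tanβ.
FS = tan30.0° / tan17.1° = 0.5774 / 0.3076 = 1.877

FS = 1.88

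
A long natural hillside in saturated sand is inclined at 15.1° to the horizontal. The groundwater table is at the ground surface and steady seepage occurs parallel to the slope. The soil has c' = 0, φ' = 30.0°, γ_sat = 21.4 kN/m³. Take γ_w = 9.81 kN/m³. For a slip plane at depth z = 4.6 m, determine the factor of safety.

With seepage parallel to the slope and the water table at the surface, the effective normal stress on the slip plane uses the buoyant unit weight γ' = γ_sat − γ_w while the driving shear stress uses γ_sat:
FS = [c' + γ' z cos²β tanφ'] / [γ_sat z sinβ cosβ]
(For c' = 0 this reduces to FS = (γ'/γ_sat)·tanφ'/tanβ.)
γ' = 21.4 − 9.81 = 11.59 kN/m³
Numerator = 0.0 + 11.59·4.6·cos²15.1°·tan30.0° = 0.0 + 11.59·4.6·0.9321·0.5774 = 28.692 kPa
Denominator = 21.4·4.6·sin15.1°·cos15.1° = 21.4·4.6·0.2605·0.9655 = 24.759 kPa
FS = 28.692 / 24.759 = 1.159

FS = 1.16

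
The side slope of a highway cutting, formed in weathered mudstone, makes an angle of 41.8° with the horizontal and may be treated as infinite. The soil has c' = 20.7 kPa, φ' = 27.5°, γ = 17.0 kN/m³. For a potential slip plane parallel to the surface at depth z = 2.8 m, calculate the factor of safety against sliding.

For an infinite slope with a slip plane parallel to the surface (no pore pressure): FS = [c' + γz cos²β tanφ'] / [γz sinβ cosβ].
γz = 17.0·2.8 = 47.60 kN/m²
Numerator = 20.7 + 47.60·cos²41.8°·tan27.5° = 20.7 + 47.60·0.5557·0.5206 = 34.471 kPa
Denominator = 47.60·sin41.8°·cos41.8° = 47.60·0.6665·0.7455 = 23.652 kPa
FS = 34.471 / 23.652 = 1.457

FS = 1.46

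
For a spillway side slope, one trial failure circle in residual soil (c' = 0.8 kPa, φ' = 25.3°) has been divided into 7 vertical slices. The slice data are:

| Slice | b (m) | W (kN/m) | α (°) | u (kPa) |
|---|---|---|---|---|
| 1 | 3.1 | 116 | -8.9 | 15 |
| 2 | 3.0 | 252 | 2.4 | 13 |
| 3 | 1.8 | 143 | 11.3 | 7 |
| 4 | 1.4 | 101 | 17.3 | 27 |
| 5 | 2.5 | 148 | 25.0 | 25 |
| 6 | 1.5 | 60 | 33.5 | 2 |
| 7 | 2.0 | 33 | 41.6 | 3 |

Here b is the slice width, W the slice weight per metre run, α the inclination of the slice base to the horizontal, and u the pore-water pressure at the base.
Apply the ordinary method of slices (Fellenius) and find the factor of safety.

Ordinary method of slices: FS = Σ[c'·Δl_i + (W_i cosα_i − u_i·Δl_i)·tanφ'] / Σ W_i sinα_i, with Δl_i = b_i / cosα_i.
Slice 1: Δl = 3.1/cos(-8.9°) = 3.138 m; N'_1 = 116·cos(-8.9°) − 15·3.138 = 67.5; c'Δl = 2.51; W sinα = -17.9
Slice 2: Δl = 3.0/cos2.4° = 3.003 m; N'_2 = 252·cos2.4° − 13·3.003 = 212.7; c'Δl = 2.40; W sinα = 10.6
Slice 3: Δl = 1.8/cos11.3° = 1.836 m; N'_3 = 143·cos11.3° − 7·1.836 = 127.4; c'Δl = 1.47; W sinα = 28.0
Slice 4: Δl = 1.4/cos17.3° = 1.466 m; N'_4 = 101·cos17.3° − 27·1.466 = 56.8; c'Δl = 1.17; W sinα = 30.0
Slice 5: Δl = 2.5/cos25.0° = 2.758 m; N'_5 = 148·cos25.0° − 25·2.758 = 65.2; c'Δl = 2.21; W sinα = 62.5
Slice 6: Δl = 1.5/cos33.5° = 1.799 m; N'_6 = 60·cos33.5° − 2·1.799 = 46.4; c'Δl = 1.44; W sinα = 33.1
Slice 7: Δl = 2.0/cos41.6° = 2.675 m; N'_7 = 33·cos41.6° − 3·2.675 = 16.7; c'Δl = 2.14; W sinα = 21.9
Σc'Δl = 13.3 kN/m; ΣN' = 592.8 kN/m; ΣW sinα = 168.2 kN/m
Resisting = 13.3 + 592.8·tan25.3° = 13.3 + 280.2 = 293.5 kN/m
FS = 293.5 / 168.2 = 1.745

FS = 1.74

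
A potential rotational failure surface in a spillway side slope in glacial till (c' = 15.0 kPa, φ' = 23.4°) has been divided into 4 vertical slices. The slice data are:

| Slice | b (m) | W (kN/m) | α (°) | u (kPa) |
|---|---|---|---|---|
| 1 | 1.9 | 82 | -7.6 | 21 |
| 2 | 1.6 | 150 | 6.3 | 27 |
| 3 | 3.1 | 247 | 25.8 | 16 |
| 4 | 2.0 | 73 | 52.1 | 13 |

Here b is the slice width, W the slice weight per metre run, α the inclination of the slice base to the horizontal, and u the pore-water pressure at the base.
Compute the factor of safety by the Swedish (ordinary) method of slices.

FS = 1.70

Ordinary method of slices: FS = Σ[c'·Δl_i + (W_i cosα_i − u_i·Δl_i)·tanφ'] / Σ W_i sinα_i, with Δl_i = b_i / cosα_i.
Slice 1: Δl = 1.9/cos(-7.6°) = 1.917 m; N'_1 = 82·cos(-7.6°) − 21·1.917 = 41.0; c'Δl = 28.75; W sinα = -10.8
Slice 2: Δl = 1.6/cos6.3° = 1.610 m; N'_2 = 150·cos6.3° − 27·1.610 = 105.6; c'Δl = 24.15; W sinα = 16.5
Slice 3: Δl = 3.1/cos25.8° = 3.443 m; N'_3 = 247·cos25.8° − 16·3.443 = 167.3; c'Δl = 51.65; W sinα = 107.5
Slice 4: Δl = 2.0/cos52.1° = 3.256 m; N'_4 = 73·cos52.1° − 13·3.256 = 2.5; c'Δl = 48.84; W sinα = 57.6
Σc'Δl = 153.4 kN/m; ΣN' = 316.5 kN/m; ΣW sinα = 170.7 kN/m
Resisting = 153.4 + 316.5·tan23.4° = 153.4 + 136.9 = 290.3 kN/m
FS = 290.3 / 170.7 = 1.701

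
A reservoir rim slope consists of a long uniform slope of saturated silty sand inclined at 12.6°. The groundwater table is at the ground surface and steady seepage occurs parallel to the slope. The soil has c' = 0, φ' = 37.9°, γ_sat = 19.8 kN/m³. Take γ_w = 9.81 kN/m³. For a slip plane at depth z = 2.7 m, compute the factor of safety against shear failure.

With seepage parallel to the slope and the water table at the surface, the effective normal stress on the slip plane uses the buoyant unit weight γ' = γ_sat − γ_w while the driving shear stress uses γ_sat:
FS = [c' + γ' z cos²β tanφ'] / [γ_sat z sinβ cosβ]
(For c' = 0 this reduces to FS = (γ'/γ_sat)·tanφ'/tanβ.)
γ' = 19.8 − 9.81 = 9.99 kN/m³
Numerator = 0.0 + 9.99·2.7·cos²12.6°·tan37.9° = 0.0 + 9.99·2.7·0.9524·0.7785 = 19.999 kPa
Denominator = 19.8·2.7·sin12.6°·cos12.6° = 19.8·2.7·0.2181·0.9759 = 11.381 kPa
FS = 19.999 / 11.381 = 1.757

FS = 1.76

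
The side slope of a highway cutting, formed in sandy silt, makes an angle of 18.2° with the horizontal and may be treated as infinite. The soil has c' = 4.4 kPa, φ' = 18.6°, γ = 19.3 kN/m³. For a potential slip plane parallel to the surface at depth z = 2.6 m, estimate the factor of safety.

FS = 1.32

For an infinite slope with a slip plane parallel to the surface (no pore pressure): FS = [c' + γz cos²β tanφ'] / [γz sinβ cosβ].
γz = 19.3·2.6 = 50.18 kN/m²
Numerator = 4.4 + 50.18·cos²18.2°·tan18.6° = 4.4 + 50.18·0.9024·0.3365 = 19.640 kPa
Denominator = 50.18·sin18.2°·cos18.2° = 50.18·0.3123·0.9500 = 14.889 kPa
FS = 19.640 / 14.889 = 1.319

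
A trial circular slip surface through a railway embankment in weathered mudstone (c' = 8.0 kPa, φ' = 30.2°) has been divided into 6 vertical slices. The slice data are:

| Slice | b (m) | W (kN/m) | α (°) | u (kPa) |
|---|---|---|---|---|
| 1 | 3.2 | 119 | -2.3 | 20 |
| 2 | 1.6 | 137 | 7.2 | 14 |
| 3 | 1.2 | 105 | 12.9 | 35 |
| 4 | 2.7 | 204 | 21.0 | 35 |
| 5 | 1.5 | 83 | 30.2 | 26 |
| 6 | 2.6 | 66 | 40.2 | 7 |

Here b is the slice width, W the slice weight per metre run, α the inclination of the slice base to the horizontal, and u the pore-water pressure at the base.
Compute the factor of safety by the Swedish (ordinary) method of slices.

Ordinary method of slices: FS = Σ[c'·Δl_i + (W_i cosα_i − u_i·Δl_i)·tanφ'] / Σ W_i sinα_i, with Δl_i = b_i / cosα_i.
Slice 1: Δl = 3.2/cos(-2.3°) = 3.203 m; N'_1 = 119·cos(-2.3°) − 20·3.203 = 54.9; c'Δl = 25.62; W sinα = -4.8
Slice 2: Δl = 1.6/cos7.2° = 1.613 m; N'_2 = 137·cos7.2° − 14·1.613 = 113.3; c'Δl = 12.90; W sinα = 17.2
Slice 3: Δl = 1.2/cos12.9° = 1.231 m; N'_3 = 105·cos12.9° − 35·1.231 = 59.3; c'Δl = 9.85; W sinα = 23.4
Slice 4: Δl = 2.7/cos21.0° = 2.892 m; N'_4 = 204·cos21.0° − 35·2.892 = 89.2; c'Δl = 23.14; W sinα = 73.1
Slice 5: Δl = 1.5/cos30.2° = 1.736 m; N'_5 = 83·cos30.2° − 26·1.736 = 26.6; c'Δl = 13.88; W sinα = 41.8
Slice 6: Δl = 2.6/cos40.2° = 3.404 m; N'_6 = 66·cos40.2° − 7·3.404 = 26.6; c'Δl = 27.23; W sinα = 42.6
Σc'Δl = 112.6 kN/m; ΣN' = 369.9 kN/m; ΣW sinα = 193.3 kN/m
Resisting = 112.6 + 369.9·tan30.2° = 112.6 + 215.3 = 327.9 kN/m
FS = 327.9 / 193.3 = 1.696

FS = 1.70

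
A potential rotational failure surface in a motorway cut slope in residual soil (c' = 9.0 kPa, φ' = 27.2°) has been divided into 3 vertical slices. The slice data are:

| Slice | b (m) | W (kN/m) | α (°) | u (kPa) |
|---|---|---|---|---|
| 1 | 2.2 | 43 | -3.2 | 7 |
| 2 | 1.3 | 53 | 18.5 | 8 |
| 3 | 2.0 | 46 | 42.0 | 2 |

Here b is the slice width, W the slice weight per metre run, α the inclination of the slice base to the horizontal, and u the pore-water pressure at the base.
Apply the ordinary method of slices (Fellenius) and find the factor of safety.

FS = 2.33

Ordinary method of slices: FS = Σ[c'·Δl_i + (W_i cosα_i − u_i·Δl_i)·tanφ'] / Σ W_i sinα_i, with Δl_i = b_i / cosα_i.
Slice 1: Δl = 2.2/cos(-3.2°) = 2.203 m; N'_1 = 43·cos(-3.2°) − 7·2.203 = 27.5; c'Δl = 19.83; W sinα = -2.4
Slice 2: Δl = 1.3/cos18.5° = 1.371 m; N'_2 = 53·cos18.5° − 8·1.371 = 39.3; c'Δl = 12.34; W sinα = 16.8
Slice 3: Δl = 2.0/cos42.0° = 2.691 m; N'_3 = 46·cos42.0° − 2·2.691 = 28.8; c'Δl = 24.22; W sinα = 30.8
Σc'Δl = 56.4 kN/m; ΣN' = 95.6 kN/m; ΣW sinα = 45.2 kN/m
Resisting = 56.4 + 95.6·tan27.2° = 56.4 + 49.1 = 105.5 kN/m
FS = 105.5 / 45.2 = 2.335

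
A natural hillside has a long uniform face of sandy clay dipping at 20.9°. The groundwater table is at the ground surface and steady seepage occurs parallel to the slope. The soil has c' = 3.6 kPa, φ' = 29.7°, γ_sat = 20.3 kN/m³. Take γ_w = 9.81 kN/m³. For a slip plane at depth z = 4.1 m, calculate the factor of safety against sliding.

FS = 0.90

With seepage parallel to the slope and the water table at the surface, the effective normal stress on the slip plane uses the buoyant unit weight γ' = γ_sat − γ_w while the driving shear stress uses γ_sat:
FS = [c' + γ' z cos²β tanφ'] / [γ_sat z sinβ cosβ]
γ' = 20.3 − 9.81 = 10.49 kN/m³
Numerator = 3.6 + 10.49·4.1·cos²20.9°·tan29.7° = 3.6 + 10.49·4.1·0.8727·0.5704 = 25.010 kPa
Denominator = 20.3·4.1·sin20.9°·cos20.9° = 20.3·4.1·0.3567·0.9342 = 27.738 kPa
FS = 25.010 / 27.738 = 0.902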